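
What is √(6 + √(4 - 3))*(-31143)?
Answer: -31143*√7 ≈ -82397.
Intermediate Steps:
√(6 + √(4 - 3))*(-31143) = √(6 + √1)*(-31143) = √(6 + 1)*(-31143) = √7*(-31143) = -31143*√7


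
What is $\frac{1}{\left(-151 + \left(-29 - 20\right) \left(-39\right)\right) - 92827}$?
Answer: $- \frac{1}{91067} \approx -1.0981 \cdot 10^{-5}$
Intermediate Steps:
$\frac{1}{\left(-151 + \left(-29 - 20\right) \left(-39\right)\right) - 92827} = \frac{1}{\left(-151 - -1911\right) - 92827} = \frac{1}{\left(-151 + 1911\right) - 92827} = \frac{1}{1760 - 92827} = \frac{1}{-91067} = - \frac{1}{91067}$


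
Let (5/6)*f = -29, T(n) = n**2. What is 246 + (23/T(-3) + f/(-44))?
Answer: 246853/990 ≈ 249.35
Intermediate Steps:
f = -174/5 (f = (6/5)*(-29) = -174/5 ≈ -34.800)
246 + (23/T(-3) + f/(-44)) = 246 + (23/((-3)**2) - 174/5/(-44)) = 246 + (23/9 - 174/5*(-1/44)) = 246 + (23*(1/9) + 87/110) = 246 + (23/9 + 87/110) = 246 + 3313/990 = 246853/990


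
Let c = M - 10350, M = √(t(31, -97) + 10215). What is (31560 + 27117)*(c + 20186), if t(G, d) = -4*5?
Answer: 577146972 + 58677*√10195 ≈ 5.8307e+8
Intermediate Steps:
t(G, d) = -20
M = √10195 (M = √(-20 + 10215) = √10195 ≈ 100.97)
c = -10350 + √10195 (c = √10195 - 10350 = -10350 + √10195 ≈ -10249.)
(31560 + 27117)*(c + 20186) = (31560 + 27117)*((-10350 + √10195) + 20186) = 58677*(9836 + √10195) = 577146972 + 58677*√10195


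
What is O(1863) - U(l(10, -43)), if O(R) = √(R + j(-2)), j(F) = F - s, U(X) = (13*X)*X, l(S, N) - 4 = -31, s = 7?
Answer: -9477 + 3*√206 ≈ -9433.9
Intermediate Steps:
l(S, N) = -27 (l(S, N) = 4 - 31 = -27)
U(X) = 13*X²
j(F) = -7 + F (j(F) = F - 1*7 = F - 7 = -7 + F)
O(R) = √(-9 + R) (O(R) = √(R + (-7 - 2)) = √(R - 9) = √(-9 + R))
O(1863) - U(l(10, -43)) = √(-9 + 1863) - 13*(-27)² = √1854 - 13*729 = 3*√206 - 1*9477 = 3*√206 - 9477 = -9477 + 3*√206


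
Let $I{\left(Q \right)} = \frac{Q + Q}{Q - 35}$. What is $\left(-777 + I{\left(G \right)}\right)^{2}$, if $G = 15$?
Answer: $\frac{2424249}{4} \approx 6.0606 \cdot 10^{5}$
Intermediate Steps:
$I{\left(Q \right)} = \frac{2 Q}{-35 + Q}$
$\left(-777 + I{\left(G \right)}\right)^{2} = \left(-777 + 2 \cdot 15 \frac{1}{-35 + 15}\right)^{2} = \left(-777 + 2 \cdot 15 \frac{1}{-20}\right)^{2} = \left(-777 + 2 \cdot 15 \left(- \frac{1}{20}\right)\right)^{2} = \left(-777 - \frac{3}{2}\right)^{2} = \left(- \frac{1557}{2}\right)^{2} = \frac{2424249}{4}$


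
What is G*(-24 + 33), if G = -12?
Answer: -108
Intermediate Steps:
G*(-24 + 33) = -12*(-24 + 33) = -12*9 = -108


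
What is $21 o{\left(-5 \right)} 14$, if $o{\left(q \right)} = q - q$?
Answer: $0$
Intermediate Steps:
$o{\left(q \right)} = 0$
$21 o{\left(-5 \right)} 14 = 21 \cdot 0 \cdot 14 = 0 \cdot 14 = 0$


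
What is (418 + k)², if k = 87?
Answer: 255025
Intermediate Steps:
(418 + k)² = (418 + 87)² = 505² = 255025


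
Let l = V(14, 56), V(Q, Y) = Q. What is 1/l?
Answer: 1/14 ≈ 0.071429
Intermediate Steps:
l = 14
1/l = 1/14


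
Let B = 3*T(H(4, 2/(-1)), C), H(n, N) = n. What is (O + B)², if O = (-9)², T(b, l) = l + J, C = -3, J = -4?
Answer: 3600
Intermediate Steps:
T(b, l) = -4 + l (T(b, l) = l - 4 = -4 + l)
O = 81
B = -21 (B = 3*(-4 - 3) = 3*(-7) = -21)
(O + B)² = (81 - 21)² = 60² = 3600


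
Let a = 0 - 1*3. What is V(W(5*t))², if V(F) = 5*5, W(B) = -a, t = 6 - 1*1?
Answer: 625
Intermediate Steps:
a = -3 (a = 0 - 3 = -3)
t = 5 (t = 6 - 1 = 5)
W(B) = 3 (W(B) = -1*(-3) = 3)
V(F) = 25
V(W(5*t))² = 25² = 625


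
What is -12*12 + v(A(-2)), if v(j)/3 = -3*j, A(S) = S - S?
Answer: -144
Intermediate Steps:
A(S) = 0
v(j) = -9*j (v(j) = 3*(-3*j) = -9*j)
-12*12 + v(A(-2)) = -12*12 - 9*0 = -144 + 0 = -144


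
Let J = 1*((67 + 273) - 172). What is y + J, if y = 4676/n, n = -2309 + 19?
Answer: 190022/1145 ≈ 165.96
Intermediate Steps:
n = -2290
J = 168 (J = 1*(340 - 172) = 1*168 = 168)
y = -2338/1145 (y = 4676/(-2290) = 4676*(-1/2290) = -2338/1145 ≈ -2.0419)
y + J = -2338/1145 + 168 = 190022/1145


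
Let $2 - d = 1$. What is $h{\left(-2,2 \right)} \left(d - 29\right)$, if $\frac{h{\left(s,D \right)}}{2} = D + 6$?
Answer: $-448$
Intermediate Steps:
$d = 1$ ($d = 2 - 1 = 1$)
$h{\left(s,D \right)} = 12 + 2 D$ ($h{\left(s,D \right)} = 2 \left(D + 6\right) = 2 \left(6 + D\right) = 12 + 2 D$)
$h{\left(-2,2 \right)} \left(d - 29\right) = \left(12 + 2 \cdot 2\right) \left(1 - 29\right) = \left(12 + 4\right) \left(-28\right) = 16 \left(-28\right) = -448$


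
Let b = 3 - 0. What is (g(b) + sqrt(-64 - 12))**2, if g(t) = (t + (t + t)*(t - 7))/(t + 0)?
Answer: (7 - 2*I*sqrt(19))**2 ≈ -27.0 - 122.05*I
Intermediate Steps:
b = 3 (b = 3 - 1*0 = 3 + 0 = 3)
g(t) = (t + 2*t*(-7 + t))/t (g(t) = (t + (2*t)*(-7 + t))/t = (t + 2*t*(-7 + t))/t)
(g(b) + sqrt(-64 - 12))**2 = ((-13 + 2*3) + sqrt(-64 - 12))**2 = ((-13 + 6) + sqrt(-76))**2 = (-7 + 2*I*sqrt(19))**2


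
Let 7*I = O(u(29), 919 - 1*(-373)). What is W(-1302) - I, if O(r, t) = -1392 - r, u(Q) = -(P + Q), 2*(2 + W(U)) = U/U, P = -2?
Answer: 387/2 ≈ 193.50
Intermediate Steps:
W(U) = -3/2 (W(U) = -2 + (U/U)/2 = -2 + (½)*1 = -2 + ½ = -3/2)
u(Q) = 2 - Q (u(Q) = -(-2 + Q) = 2 - Q)
I = -195 (I = (-1392 - (2 - 1*29))/7 = (-1392 - (2 - 29))/7 = (-1392 - 1*(-27))/7 = (-1392 + 27)/7 = (⅐)*(-1365) = -195)
W(-1302) - I = -3/2 - 1*(-195) = -3/2 + 195 = 387/2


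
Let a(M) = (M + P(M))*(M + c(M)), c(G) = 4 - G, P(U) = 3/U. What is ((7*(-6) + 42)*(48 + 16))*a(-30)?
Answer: 0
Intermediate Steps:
a(M) = 4*M + 12/M (a(M) = (M + 3/M)*(M + (4 - M)) = (M + 3/M)*4 = 4*M + 12/M)
((7*(-6) + 42)*(48 + 16))*a(-30) = ((7*(-6) + 42)*(48 + 16))*(4*(-30) + 12/(-30)) = ((-42 + 42)*64)*(-120 + 12*(-1/30)) = (0*64)*(-120 - 2/5) = 0*(-602/5) = 0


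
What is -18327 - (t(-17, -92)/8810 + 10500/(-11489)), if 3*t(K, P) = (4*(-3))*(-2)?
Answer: -927465761171/50609045 ≈ -18326.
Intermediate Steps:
t(K, P) = 8 (t(K, P) = ((4*(-3))*(-2))/3 = (-12*(-2))/3 = (1/3)*24 = 8)
-18327 - (t(-17, -92)/8810 + 10500/(-11489)) = -18327 - (8/8810 + 10500/(-11489)) = -18327 - (8*(1/8810) + 10500*(-1/11489)) = -18327 - (4/4405 - 10500/11489) = -18327 - 1*(-46206544/50609045) = -18327 + 46206544/50609045 = -927465761171/50609045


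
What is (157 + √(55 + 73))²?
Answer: 24777 + 2512*√2 ≈ 28330.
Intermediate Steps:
(157 + √(55 + 73))² = (157 + √128)² = (157 + 8*√2)²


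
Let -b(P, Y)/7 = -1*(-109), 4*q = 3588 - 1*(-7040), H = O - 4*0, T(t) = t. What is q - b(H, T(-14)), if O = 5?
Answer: 3420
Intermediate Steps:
H = 5 (H = 5 - 4*0 = 5 + 0 = 5)
q = 2657 (q = (3588 - 1*(-7040))/4 = (3588 + 7040)/4 = (1/4)*10628 = 2657)
b(P, Y) = -763 (b(P, Y) = -(-7)*(-109) = -7*109 = -763)
q - b(H, T(-14)) = 2657 - 1*(-763) = 2657 + 763 = 3420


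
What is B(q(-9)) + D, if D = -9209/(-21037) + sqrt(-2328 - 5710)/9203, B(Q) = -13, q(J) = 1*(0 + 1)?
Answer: -264272/21037 + I*sqrt(8038)/9203 ≈ -12.562 + 0.0097419*I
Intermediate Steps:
q(J) = 1 (q(J) = 1*1 = 1)
D = 9209/21037 + I*sqrt(8038)/9203 (D = -9209*(-1/21037) + sqrt(-8038)*(1/9203) = 9209/21037 + (I*sqrt(8038))*(1/9203) = 9209/21037 + I*sqrt(8038)/9203 ≈ 0.43775 + 0.0097419*I)
B(q(-9)) + D = -13 + (9209/21037 + I*sqrt(8038)/9203) = -264272/21037 + I*sqrt(8038)/9203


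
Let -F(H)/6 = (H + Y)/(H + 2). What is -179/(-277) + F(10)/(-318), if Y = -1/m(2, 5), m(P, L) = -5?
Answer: 194449/293620 ≈ 0.66225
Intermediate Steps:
Y = ⅕ (Y = -1/(-5) = -1*(-⅕) = ⅕ ≈ 0.20000)
F(H) = -6*(⅕ + H)/(2 + H) (F(H) = -6*(H + ⅕)/(H + 2) = -6*(⅕ + H)/(2 + H))
-179/(-277) + F(10)/(-318) = -179/(-277) + (6*(-1 - 5*10)/(5*(2 + 10)))/(-318) = -179*(-1/277) + ((6/5)*(-1 - 50)/12)*(-1/318) = 179/277 + ((6/5)*(1/12)*(-51))*(-1/318) = 179/277 - 51/10*(-1/318) = 179/277 + 17/1060 = 194449/293620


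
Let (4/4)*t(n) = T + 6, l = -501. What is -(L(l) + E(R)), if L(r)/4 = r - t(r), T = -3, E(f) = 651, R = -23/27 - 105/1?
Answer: 1365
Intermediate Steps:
R = -2858/27 (R = -23*1/27 - 105*1 = -23/27 - 105 = -2858/27 ≈ -105.85)
t(n) = 3 (t(n) = -3 + 6 = 3)
L(r) = -12 + 4*r (L(r) = 4*(r - 1*3) = 4*(r - 3) = 4*(-3 + r) = -12 + 4*r)
-(L(l) + E(R)) = -((-12 + 4*(-501)) + 651) = -((-12 - 2004) + 651) = -(-2016 + 651) = -1*(-1365) = 1365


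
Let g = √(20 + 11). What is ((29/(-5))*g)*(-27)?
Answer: 783*√31/5 ≈ 871.91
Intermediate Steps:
g = √31 ≈ 5.5678
((29/(-5))*g)*(-27) = ((29/(-5))*√31)*(-27) = ((29*(-⅕))*√31)*(-27) = -29*√31/5*(-27) = 783*√31/5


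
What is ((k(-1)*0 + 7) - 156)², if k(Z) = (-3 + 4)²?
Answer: 22201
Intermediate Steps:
k(Z) = 1 (k(Z) = 1² = 1)
((k(-1)*0 + 7) - 156)² = ((1*0 + 7) - 156)² = ((0 + 7) - 156)² = (7 - 156)² = (-149)² = 22201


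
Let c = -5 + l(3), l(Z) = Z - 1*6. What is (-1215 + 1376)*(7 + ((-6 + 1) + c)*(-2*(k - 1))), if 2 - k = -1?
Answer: 9499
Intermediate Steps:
k = 3 (k = 2 - 1*(-1) = 2 + 1 = 3)
l(Z) = -6 + Z (l(Z) = Z - 6 = -6 + Z)
c = -8 (c = -5 + (-6 + 3) = -5 - 3 = -8)
(-1215 + 1376)*(7 + ((-6 + 1) + c)*(-2*(k - 1))) = (-1215 + 1376)*(7 + ((-6 + 1) - 8)*(-2*(3 - 1))) = 161*(7 + (-5 - 8)*(-2*2)) = 161*(7 - 13*(-4)) = 161*(7 + 52) = 161*59 = 9499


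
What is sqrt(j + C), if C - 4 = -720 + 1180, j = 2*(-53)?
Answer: sqrt(358) ≈ 18.921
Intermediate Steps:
j = -106
C = 464 (C = 4 + (-720 + 1180) = 4 + 460 = 464)
sqrt(j + C) = sqrt(-106 + 464) = sqrt(358)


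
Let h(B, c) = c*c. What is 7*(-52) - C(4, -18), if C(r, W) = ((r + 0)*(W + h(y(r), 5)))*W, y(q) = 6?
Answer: 140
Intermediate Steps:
h(B, c) = c²
C(r, W) = W*r*(25 + W) (C(r, W) = ((r + 0)*(W + 5²))*W = (r*(W + 25))*W = (r*(25 + W))*W = W*r*(25 + W))
7*(-52) - C(4, -18) = 7*(-52) - (-18)*4*(25 - 18) = -364 - (-18)*4*7 = -364 - 1*(-504) = -364 + 504 = 140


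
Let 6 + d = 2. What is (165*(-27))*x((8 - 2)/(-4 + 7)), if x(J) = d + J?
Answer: 8910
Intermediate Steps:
d = -4 (d = -6 + 2 = -4)
x(J) = -4 + J
(165*(-27))*x((8 - 2)/(-4 + 7)) = (165*(-27))*(-4 + (8 - 2)/(-4 + 7)) = -4455*(-4 + 6/3) = -4455*(-4 + 6*(⅓)) = -4455*(-4 + 2) = -4455*(-2) = 8910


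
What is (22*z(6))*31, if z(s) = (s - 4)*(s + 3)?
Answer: 12276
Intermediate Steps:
z(s) = (-4 + s)*(3 + s)
(22*z(6))*31 = (22*(-12 + 6² - 1*6))*31 = (22*(-12 + 36 - 6))*31 = (22*18)*31 = 396*31 = 12276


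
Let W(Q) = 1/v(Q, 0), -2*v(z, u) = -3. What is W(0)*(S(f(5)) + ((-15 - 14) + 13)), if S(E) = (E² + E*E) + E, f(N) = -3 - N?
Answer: 208/3 ≈ 69.333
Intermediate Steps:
v(z, u) = 3/2 (v(z, u) = -½*(-3) = 3/2)
W(Q) = ⅔ (W(Q) = 1/(3/2) = ⅔)
S(E) = E + 2*E² (S(E) = (E² + E²) + E = 2*E² + E = E + 2*E²)
W(0)*(S(f(5)) + ((-15 - 14) + 13)) = 2*((-3 - 1*5)*(1 + 2*(-3 - 1*5)) + ((-15 - 14) + 13))/3 = 2*((-3 - 5)*(1 + 2*(-3 - 5)) + (-29 + 13))/3 = 2*(-8*(1 + 2*(-8)) - 16)/3 = 2*(-8*(1 - 16) - 16)/3 = 2*(-8*(-15) - 16)/3 = 2*(120 - 16)/3 = (⅔)*104 = 208/3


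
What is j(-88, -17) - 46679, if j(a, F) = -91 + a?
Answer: -46858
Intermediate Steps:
j(-88, -17) - 46679 = (-91 - 88) - 46679 = -179 - 46679 = -46858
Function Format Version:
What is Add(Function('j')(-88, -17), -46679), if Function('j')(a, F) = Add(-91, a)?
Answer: -46858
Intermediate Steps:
Add(Function('j')(-88, -17), -46679) = Add(Add(-91, -88), -46679) = Add(-179, -46679) = -46858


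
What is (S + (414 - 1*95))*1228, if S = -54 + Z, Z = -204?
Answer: 74908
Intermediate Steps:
S = -258 (S = -54 - 204 = -258)
(S + (414 - 1*95))*1228 = (-258 + (414 - 1*95))*1228 = (-258 + (414 - 95))*1228 = (-258 + 319)*1228 = 61*1228 = 74908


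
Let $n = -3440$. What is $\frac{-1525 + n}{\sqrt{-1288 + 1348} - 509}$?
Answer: $\frac{2527185}{259021} + \frac{9930 \sqrt{15}}{259021} \approx 9.9052$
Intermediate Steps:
$\frac{-1525 + n}{\sqrt{-1288 + 1348} - 509} = \frac{-1525 - 3440}{\sqrt{-1288 + 1348} - 509} = - \frac{4965}{\sqrt{60} - 509} = - \frac{4965}{2 \sqrt{15} - 509} = - \frac{4965}{-509 + 2 \sqrt{15}}$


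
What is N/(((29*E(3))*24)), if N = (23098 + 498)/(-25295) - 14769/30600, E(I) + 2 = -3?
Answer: 24347099/59858088000 ≈ 0.00040675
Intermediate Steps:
E(I) = -5 (E(I) = -2 - 3 = -5)
N = -24347099/17200600 (N = 23596*(-1/25295) - 14769*1/30600 = -23596/25295 - 1641/3400 = -24347099/17200600 ≈ -1.4155)
N/(((29*E(3))*24)) = -24347099/(17200600*((29*(-5))*24)) = -24347099/(17200600*((-145*24))) = -24347099/17200600/(-3480) = -24347099/17200600*(-1/3480) = 24347099/59858088000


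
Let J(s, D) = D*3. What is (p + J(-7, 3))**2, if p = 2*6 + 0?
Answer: 441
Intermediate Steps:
J(s, D) = 3*D
p = 12 (p = 12 + 0 = 12)
(p + J(-7, 3))**2 = (12 + 3*3)**2 = (12 + 9)**2 = 21**2 = 441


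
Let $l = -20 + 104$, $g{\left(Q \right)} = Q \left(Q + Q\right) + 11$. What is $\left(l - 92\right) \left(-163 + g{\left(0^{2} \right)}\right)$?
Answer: $1216$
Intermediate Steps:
$g{\left(Q \right)} = 11 + 2 Q^{2}$ ($g{\left(Q \right)} = Q 2 Q + 11 = 2 Q^{2} + 11 = 11 + 2 Q^{2}$)
$l = 84$
$\left(l - 92\right) \left(-163 + g{\left(0^{2} \right)}\right) = \left(84 - 92\right) \left(-163 + \left(11 + 2 \left(0^{2}\right)^{2}\right)\right) = - 8 \left(-163 + \left(11 + 2 \cdot 0^{2}\right)\right) = - 8 \left(-163 + \left(11 + 2 \cdot 0\right)\right) = - 8 \left(-163 + \left(11 + 0\right)\right) = - 8 \left(-163 + 11\right) = \left(-8\right) \left(-152\right) = 1216$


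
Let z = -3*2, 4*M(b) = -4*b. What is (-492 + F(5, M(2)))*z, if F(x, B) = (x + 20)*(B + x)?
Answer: 2502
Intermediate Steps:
M(b) = -b (M(b) = (-4*b)/4 = -b)
F(x, B) = (20 + x)*(B + x)
z = -6
(-492 + F(5, M(2)))*z = (-492 + (5² + 20*(-1*2) + 20*5 - 1*2*5))*(-6) = (-492 + (25 + 20*(-2) + 100 - 2*5))*(-6) = (-492 + (25 - 40 + 100 - 10))*(-6) = (-492 + 75)*(-6) = -417*(-6) = 2502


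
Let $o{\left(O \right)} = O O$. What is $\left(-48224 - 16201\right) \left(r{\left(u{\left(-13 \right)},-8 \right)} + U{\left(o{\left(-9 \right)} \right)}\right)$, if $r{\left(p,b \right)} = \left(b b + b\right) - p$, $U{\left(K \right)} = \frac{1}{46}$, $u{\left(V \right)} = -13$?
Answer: $- \frac{204549375}{46} \approx -4.4467 \cdot 10^{6}$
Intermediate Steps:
$o{\left(O \right)} = O^{2}$
$U{\left(K \right)} = \frac{1}{46}$
$r{\left(p,b \right)} = b + b^{2} - p$ ($r{\left(p,b \right)} = \left(b^{2} + b\right) - p = \left(b + b^{2}\right) - p = b + b^{2} - p$)
$\left(-48224 - 16201\right) \left(r{\left(u{\left(-13 \right)},-8 \right)} + U{\left(o{\left(-9 \right)} \right)}\right) = \left(-48224 - 16201\right) \left(\left(-8 + \left(-8\right)^{2} - -13\right) + \frac{1}{46}\right) = \left(-48224 - 16201\right) \left(\left(-8 + 64 + 13\right) + \frac{1}{46}\right) = - 64425 \left(69 + \frac{1}{46}\right) = \left(-64425\right) \frac{3175}{46} = - \frac{204549375}{46}$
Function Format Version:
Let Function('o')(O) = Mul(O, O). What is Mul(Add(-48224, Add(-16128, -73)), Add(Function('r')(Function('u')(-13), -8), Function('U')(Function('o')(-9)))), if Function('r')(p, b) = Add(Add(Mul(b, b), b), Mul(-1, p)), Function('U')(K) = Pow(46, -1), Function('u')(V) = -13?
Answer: Rational(-204549375, 46) ≈ -4.4467e+6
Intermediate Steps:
Function('o')(O) = Pow(O, 2)
Function('U')(K) = Rational(1, 46)
Function('r')(p, b) = Add(b, Pow(b, 2), Mul(-1, p)) (Function('r')(p, b) = Add(Add(Pow(b, 2), b), Mul(-1, p)) = Add(Add(b, Pow(b, 2)), Mul(-1, p)) = Add(b, Pow(b, 2), Mul(-1, p)))
Mul(Add(-48224, Add(-16128, -73)), Add(Function('r')(Function('u')(-13), -8), Function('U')(Function('o')(-9)))) = Mul(Add(-48224, Add(-16128, -73)), Add(Add(-8, Pow(-8, 2), Mul(-1, -13)), Rational(1, 46))) = Mul(Add(-48224, -16201), Add(Add(-8, 64, 13), Rational(1, 46))) = Mul(-64425, Add(69, Rational(1, 46))) = Mul(-64425, Rational(3175, 46)) = Rational(-204549375, 46)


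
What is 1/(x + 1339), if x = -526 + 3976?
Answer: 1/4789 ≈ 0.00020881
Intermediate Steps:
x = 3450
1/(x + 1339) = 1/(3450 + 1339) = 1/4789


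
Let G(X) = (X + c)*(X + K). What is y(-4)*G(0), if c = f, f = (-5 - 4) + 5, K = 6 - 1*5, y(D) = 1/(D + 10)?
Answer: -⅔ ≈ -0.66667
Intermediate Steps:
y(D) = 1/(10 + D)
K = 1 (K = 6 - 5 = 1)
f = -4 (f = -9 + 5 = -4)
c = -4
G(X) = (1 + X)*(-4 + X) (G(X) = (X - 4)*(X + 1) = (-4 + X)*(1 + X) = (1 + X)*(-4 + X))
y(-4)*G(0) = (-4 + 0² - 3*0)/(10 - 4) = (-4 + 0 + 0)/6 = (⅙)*(-4) = -⅔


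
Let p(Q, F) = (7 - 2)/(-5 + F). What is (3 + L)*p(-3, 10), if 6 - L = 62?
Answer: -53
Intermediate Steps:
L = -56 (L = 6 - 1*62 = 6 - 62 = -56)
p(Q, F) = 5/(-5 + F)
(3 + L)*p(-3, 10) = (3 - 56)*(5/(-5 + 10)) = -265/5 = -53*1 = -53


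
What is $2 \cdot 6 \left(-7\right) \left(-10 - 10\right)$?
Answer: $1680$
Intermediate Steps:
$2 \cdot 6 \left(-7\right) \left(-10 - 10\right) = 12 \left(-7\right) \left(-20\right) = \left(-84\right) \left(-20\right) = 1680$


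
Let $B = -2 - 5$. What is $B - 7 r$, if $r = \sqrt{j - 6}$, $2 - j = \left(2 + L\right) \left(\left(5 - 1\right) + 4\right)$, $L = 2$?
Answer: $-7 - 42 i \approx -7.0 - 42.0 i$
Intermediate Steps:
$j = -30$ ($j = 2 - \left(2 + 2\right) \left(\left(5 - 1\right) + 4\right) = 2 - 4 \left(4 + 4\right) = 2 - 4 \cdot 8 = 2 - 32 = -30$)
$B = -7$ ($B = -2 - 5 = -7$)
$r = 6 i$ ($r = \sqrt{-30 - 6} = \sqrt{-36} = 6 i \approx 6.0 i$)
$B - 7 r = -7 - 7 \cdot 6 i = -7 - 42 i$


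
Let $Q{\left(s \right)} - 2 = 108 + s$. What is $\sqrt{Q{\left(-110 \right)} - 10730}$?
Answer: $i \sqrt{10730} \approx 103.59 i$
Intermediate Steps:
$Q{\left(s \right)} = 110 + s$ ($Q{\left(s \right)} = 2 + \left(108 + s\right) = 110 + s$)
$\sqrt{Q{\left(-110 \right)} - 10730} = \sqrt{\left(110 - 110\right) - 10730} = \sqrt{0 - 10730} = \sqrt{-10730} = i \sqrt{10730}$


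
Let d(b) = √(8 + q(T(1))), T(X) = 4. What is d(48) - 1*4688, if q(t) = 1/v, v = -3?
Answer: -4688 + √69/3 ≈ -4685.2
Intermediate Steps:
q(t) = -⅓ (q(t) = 1/(-3) = -⅓)
d(b) = √69/3 (d(b) = √(8 - ⅓) = √(23/3) = √69/3)
d(48) - 1*4688 = √69/3 - 1*4688 = √69/3 - 4688 = -4688 + √69/3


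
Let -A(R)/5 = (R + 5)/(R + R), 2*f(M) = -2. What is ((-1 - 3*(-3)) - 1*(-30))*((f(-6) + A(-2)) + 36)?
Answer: 2945/2 ≈ 1472.5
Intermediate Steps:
f(M) = -1 (f(M) = (1/2)*(-2) = -1)
A(R) = -5*(5 + R)/(2*R) (A(R) = -5*(R + 5)/(R + R) = -5*(5 + R)/(2*R))
((-1 - 3*(-3)) - 1*(-30))*((f(-6) + A(-2)) + 36) = ((-1 - 3*(-3)) - 1*(-30))*((-1 + (5/2)*(-5 - 1*(-2))/(-2)) + 36) = ((-1 + 9) + 30)*((-1 + (5/2)*(-1/2)*(-5 + 2)) + 36) = (8 + 30)*((-1 + (5/2)*(-1/2)*(-3)) + 36) = 38*((-1 + 15/4) + 36) = 38*(11/4 + 36) = 38*(155/4) = 2945/2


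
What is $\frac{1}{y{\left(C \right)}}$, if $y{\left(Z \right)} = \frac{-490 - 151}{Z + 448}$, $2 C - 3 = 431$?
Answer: $- \frac{665}{641} \approx -1.0374$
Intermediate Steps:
$C = 217$ ($C = \frac{3}{2} + \frac{1}{2} \cdot 431 = \frac{3}{2} + \frac{431}{2} = 217$)
$y{\left(Z \right)} = - \frac{641}{448 + Z}$
$\frac{1}{y{\left(C \right)}} = \frac{1}{\left(-641\right) \frac{1}{448 + 217}} = \frac{1}{\left(-641\right) \frac{1}{665}} = \frac{1}{- \frac{641}{665}} = - \frac{665}{641}$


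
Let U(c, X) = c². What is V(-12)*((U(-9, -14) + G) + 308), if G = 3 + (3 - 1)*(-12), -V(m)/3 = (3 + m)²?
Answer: -89424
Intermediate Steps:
V(m) = -3*(3 + m)²
G = -21 (G = 3 + 2*(-12) = 3 - 24 = -21)
V(-12)*((U(-9, -14) + G) + 308) = (-3*(3 - 12)²)*(((-9)² - 21) + 308) = (-3*(-9)²)*((81 - 21) + 308) = (-3*81)*(60 + 308) = -243*368 = -89424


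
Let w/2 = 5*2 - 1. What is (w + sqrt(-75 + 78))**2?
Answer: (18 + sqrt(3))**2 ≈ 389.35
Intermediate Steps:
w = 18 (w = 2*(5*2 - 1) = 2*(10 - 1) = 2*9 = 18)
(w + sqrt(-75 + 78))**2 = (18 + sqrt(-75 + 78))**2 = (18 + sqrt(3))**2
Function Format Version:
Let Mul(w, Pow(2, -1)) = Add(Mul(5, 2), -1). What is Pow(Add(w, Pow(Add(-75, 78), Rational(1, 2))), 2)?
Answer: Pow(Add(18, Pow(3, Rational(1, 2))), 2) ≈ 389.35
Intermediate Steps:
w = 18 (w = Mul(2, Add(Mul(5, 2), -1)) = Mul(2, Add(10, -1)) = Mul(2, 9) = 18)
Pow(Add(w, Pow(Add(-75, 78), Rational(1, 2))), 2) = Pow(Add(18, Pow(Add(-75, 78), Rational(1, 2))), 2) = Pow(Add(18, Pow(3, Rational(1, 2))), 2)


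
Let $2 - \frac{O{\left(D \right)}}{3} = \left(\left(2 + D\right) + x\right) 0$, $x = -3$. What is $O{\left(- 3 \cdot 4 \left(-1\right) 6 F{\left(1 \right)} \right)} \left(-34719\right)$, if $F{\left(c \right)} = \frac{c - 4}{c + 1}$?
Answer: $-208314$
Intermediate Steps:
$F{\left(c \right)} = \frac{-4 + c}{1 + c}$
$O{\left(D \right)} = 6$ ($O{\left(D \right)} = 6 - 3 \left(\left(2 + D\right) - 3\right) 0 = 6 - 3 \left(-1 + D\right) 0 = 6 - 0 = 6 + 0 = 6$)
$O{\left(- 3 \cdot 4 \left(-1\right) 6 F{\left(1 \right)} \right)} \left(-34719\right) = 6 \left(-34719\right) = -208314$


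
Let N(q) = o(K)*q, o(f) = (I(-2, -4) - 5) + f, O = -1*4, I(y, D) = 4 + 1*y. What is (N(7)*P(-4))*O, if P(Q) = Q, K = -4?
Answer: -784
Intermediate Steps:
I(y, D) = 4 + y
O = -4
o(f) = -3 + f (o(f) = ((4 - 2) - 5) + f = (2 - 5) + f = -3 + f)
N(q) = -7*q (N(q) = (-3 - 4)*q = -7*q)
(N(7)*P(-4))*O = (-7*7*(-4))*(-4) = -49*(-4)*(-4) = 196*(-4) = -784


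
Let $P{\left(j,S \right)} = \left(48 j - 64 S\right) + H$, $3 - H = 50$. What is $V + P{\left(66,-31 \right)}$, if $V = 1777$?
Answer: $6882$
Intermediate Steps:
$H = -47$ ($H = 3 - 50 = -47$)
$P{\left(j,S \right)} = -47 - 64 S + 48 j$ ($P{\left(j,S \right)} = \left(48 j - 64 S\right) - 47 = \left(- 64 S + 48 j\right) - 47 = -47 - 64 S + 48 j$)
$V + P{\left(66,-31 \right)} = 1777 - -5105 = 1777 + \left(-47 + 1984 + 3168\right) = 1777 + 5105 = 6882$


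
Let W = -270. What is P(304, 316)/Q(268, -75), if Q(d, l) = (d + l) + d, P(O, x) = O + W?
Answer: 34/461 ≈ 0.073753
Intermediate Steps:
P(O, x) = -270 + O (P(O, x) = O - 270 = -270 + O)
Q(d, l) = l + 2*d
P(304, 316)/Q(268, -75) = (-270 + 304)/(-75 + 2*268) = 34/(-75 + 536) = 34/461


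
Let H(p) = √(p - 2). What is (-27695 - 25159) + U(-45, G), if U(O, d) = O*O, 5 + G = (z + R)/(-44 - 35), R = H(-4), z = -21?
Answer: -50829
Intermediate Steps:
H(p) = √(-2 + p)
R = I*√6 (R = √(-2 - 4) = √(-6) = I*√6 ≈ 2.4495*I)
G = -374/79 - I*√6/79 (G = -5 + (-21 + I*√6)/(-44 - 35) = -5 + (-21 + I*√6)/(-79) = -5 + (-21 + I*√6)*(-1/79) = -5 + (21/79 - I*√6/79) = -374/79 - I*√6/79 ≈ -4.7342 - 0.031006*I)
U(O, d) = O²
(-27695 - 25159) + U(-45, G) = (-27695 - 25159) + (-45)² = -52854 + 2025 = -50829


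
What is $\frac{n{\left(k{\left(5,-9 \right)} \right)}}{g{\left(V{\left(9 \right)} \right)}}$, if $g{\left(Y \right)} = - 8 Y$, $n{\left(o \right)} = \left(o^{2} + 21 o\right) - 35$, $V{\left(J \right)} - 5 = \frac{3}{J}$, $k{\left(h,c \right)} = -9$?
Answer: $\frac{429}{128} \approx 3.3516$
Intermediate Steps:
$V{\left(J \right)} = 5 + \frac{3}{J}$
$n{\left(o \right)} = -35 + o^{2} + 21 o$
$\frac{n{\left(k{\left(5,-9 \right)} \right)}}{g{\left(V{\left(9 \right)} \right)}} = \frac{-35 + \left(-9\right)^{2} + 21 \left(-9\right)}{\left(-8\right) \left(5 + \frac{3}{9}\right)} = \frac{-35 + 81 - 189}{\left(-8\right) \left(5 + 3 \cdot \frac{1}{9}\right)} = - \frac{143}{\left(-8\right) \left(5 + \frac{1}{3}\right)} = - \frac{143}{\left(-8\right) \frac{16}{3}} = - \frac{143}{- \frac{128}{3}} = \left(-143\right) \left(- \frac{3}{128}\right) = \frac{429}{128}$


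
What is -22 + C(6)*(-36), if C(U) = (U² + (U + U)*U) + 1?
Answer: -3946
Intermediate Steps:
C(U) = 1 + 3*U² (C(U) = (U² + (2*U)*U) + 1 = (U² + 2*U²) + 1 = 3*U² + 1 = 1 + 3*U²)
-22 + C(6)*(-36) = -22 + (1 + 3*6²)*(-36) = -22 + (1 + 3*36)*(-36) = -22 + (1 + 108)*(-36) = -22 + 109*(-36) = -22 - 3924 = -3946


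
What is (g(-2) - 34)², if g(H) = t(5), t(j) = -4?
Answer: 1444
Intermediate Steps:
g(H) = -4
(g(-2) - 34)² = (-4 - 34)² = (-38)² = 1444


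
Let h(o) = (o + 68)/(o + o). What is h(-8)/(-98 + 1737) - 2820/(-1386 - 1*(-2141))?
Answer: -3699849/989956 ≈ -3.7374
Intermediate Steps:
h(o) = (68 + o)/(2*o) (h(o) = (68 + o)/((2*o)) = (68 + o)*(1/(2*o)) = (68 + o)/(2*o))
h(-8)/(-98 + 1737) - 2820/(-1386 - 1*(-2141)) = ((1/2)*(68 - 8)/(-8))/(-98 + 1737) - 2820/(-1386 - 1*(-2141)) = ((1/2)*(-1/8)*60)/1639 - 2820/(-1386 + 2141) = -15/4*1/1639 - 2820/755 = -15/6556 - 2820*1/755 = -15/6556 - 564/151 = -3699849/989956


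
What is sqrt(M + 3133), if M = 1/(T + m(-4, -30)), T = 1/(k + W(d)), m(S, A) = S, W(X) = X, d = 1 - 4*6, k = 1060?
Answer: 419*sqrt(306878)/4147 ≈ 55.971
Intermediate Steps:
d = -23 (d = 1 - 24 = -23)
T = 1/1037 (T = 1/(1060 - 23) = 1/1037 ≈ 0.00096432)
M = -1037/4147 (M = 1/(1/1037 - 4) = 1/(-4147/1037) = -1037/4147 ≈ -0.25006)
sqrt(M + 3133) = sqrt(-1037/4147 + 3133) = sqrt(12991514/4147) = 419*sqrt(306878)/4147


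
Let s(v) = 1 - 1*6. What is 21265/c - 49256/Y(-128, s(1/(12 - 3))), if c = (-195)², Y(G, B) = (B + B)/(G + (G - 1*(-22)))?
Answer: -8765445739/7605 ≈ -1.1526e+6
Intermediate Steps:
s(v) = -5 (s(v) = 1 - 6 = -5)
Y(G, B) = 2*B/(22 + 2*G) (Y(G, B) = (2*B)/(G + (G + 22)) = (2*B)/(G + (22 + G)) = (2*B)/(22 + 2*G) = 2*B/(22 + 2*G))
c = 38025
21265/c - 49256/Y(-128, s(1/(12 - 3))) = 21265/38025 - 49256/((-5/(11 - 128))) = 21265*(1/38025) - 49256/((-5/(-117))) = 4253/7605 - 49256/((-5*(-1/117))) = 4253/7605 - 49256/5/117 = 4253/7605 - 49256*117/5 = 4253/7605 - 5762952/5 = -8765445739/7605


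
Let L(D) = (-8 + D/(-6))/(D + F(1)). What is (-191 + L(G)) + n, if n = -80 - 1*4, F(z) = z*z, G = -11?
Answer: -16463/60 ≈ -274.38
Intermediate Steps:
F(z) = z²
n = -84 (n = -80 - 4 = -84)
L(D) = (-8 - D/6)/(1 + D) (L(D) = (-8 + D/(-6))/(D + 1²) = (-8 + D*(-⅙))/(D + 1) = (-8 - D/6)/(1 + D))
(-191 + L(G)) + n = (-191 + (-48 - 1*(-11))/(6*(1 - 11))) - 84 = (-191 + (⅙)*(-48 + 11)/(-10)) - 84 = (-191 + (⅙)*(-⅒)*(-37)) - 84 = (-191 + 37/60) - 84 = -11423/60 - 84 = -16463/60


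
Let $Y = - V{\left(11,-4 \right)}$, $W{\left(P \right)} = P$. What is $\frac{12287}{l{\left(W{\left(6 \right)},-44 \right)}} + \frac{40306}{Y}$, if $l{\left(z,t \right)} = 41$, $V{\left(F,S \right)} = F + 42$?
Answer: $- \frac{1001335}{2173} \approx -460.81$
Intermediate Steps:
$V{\left(F,S \right)} = 42 + F$
$Y = -53$ ($Y = - (42 + 11) = \left(-1\right) 53 = -53$)
$\frac{12287}{l{\left(W{\left(6 \right)},-44 \right)}} + \frac{40306}{Y} = \frac{12287}{41} + \frac{40306}{-53} = 12287 \cdot \frac{1}{41} + 40306 \left(- \frac{1}{53}\right) = \frac{12287}{41} - \frac{40306}{53} = - \frac{1001335}{2173}$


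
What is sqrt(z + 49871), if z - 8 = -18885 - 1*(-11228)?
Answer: sqrt(42222) ≈ 205.48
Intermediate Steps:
z = -7649 (z = 8 + (-18885 - 1*(-11228)) = 8 + (-18885 + 11228) = 8 - 7657 = -7649)
sqrt(z + 49871) = sqrt(-7649 + 49871) = sqrt(42222)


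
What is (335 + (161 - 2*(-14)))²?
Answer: 274576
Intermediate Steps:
(335 + (161 - 2*(-14)))² = (335 + (161 - 1*(-28)))² = (335 + (161 + 28))² = (335 + 189)² = 524² = 274576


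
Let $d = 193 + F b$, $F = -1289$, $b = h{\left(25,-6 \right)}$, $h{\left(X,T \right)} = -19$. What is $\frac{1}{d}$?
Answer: $\frac{1}{24684} \approx 4.0512 \cdot 10^{-5}$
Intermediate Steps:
$b = -19$
$d = 24684$ ($d = 193 - -24491 = 193 + 24491 = 24684$)
$\frac{1}{d} = \frac{1}{24684}$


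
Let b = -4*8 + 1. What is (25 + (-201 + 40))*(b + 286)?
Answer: -34680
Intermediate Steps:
b = -31 (b = -32 + 1 = -31)
(25 + (-201 + 40))*(b + 286) = (25 + (-201 + 40))*(-31 + 286) = (25 - 161)*255 = -136*255 = -34680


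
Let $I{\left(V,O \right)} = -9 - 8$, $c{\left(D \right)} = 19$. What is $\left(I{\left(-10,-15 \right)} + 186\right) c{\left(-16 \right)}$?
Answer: $3211$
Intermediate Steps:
$I{\left(V,O \right)} = -17$ ($I{\left(V,O \right)} = -9 - 8 = -17$)
$\left(I{\left(-10,-15 \right)} + 186\right) c{\left(-16 \right)} = \left(-17 + 186\right) 19 = 169 \cdot 19 = 3211$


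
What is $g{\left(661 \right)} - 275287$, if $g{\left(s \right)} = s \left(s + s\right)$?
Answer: $598555$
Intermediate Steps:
$g{\left(s \right)} = 2 s^{2}$ ($g{\left(s \right)} = s 2 s = 2 s^{2}$)
$g{\left(661 \right)} - 275287 = 2 \cdot 661^{2} - 275287 = 2 \cdot 436921 - 275287 = 873842 - 275287 = 598555$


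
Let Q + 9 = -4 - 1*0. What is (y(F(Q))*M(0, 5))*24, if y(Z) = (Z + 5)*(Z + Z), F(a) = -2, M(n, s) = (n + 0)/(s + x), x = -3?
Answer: 0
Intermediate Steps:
M(n, s) = n/(-3 + s) (M(n, s) = (n + 0)/(s - 3) = n/(-3 + s))
Q = -13 (Q = -9 + (-4 - 1*0) = -9 + (-4 + 0) = -9 - 4 = -13)
y(Z) = 2*Z*(5 + Z) (y(Z) = (5 + Z)*(2*Z) = 2*Z*(5 + Z))
(y(F(Q))*M(0, 5))*24 = ((2*(-2)*(5 - 2))*(0/(-3 + 5)))*24 = ((2*(-2)*3)*(0/2))*24 = -0/2*24 = -12*0*24 = 0*24 = 0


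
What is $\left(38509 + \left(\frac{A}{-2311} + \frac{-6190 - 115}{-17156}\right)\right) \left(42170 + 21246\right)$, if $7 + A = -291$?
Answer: $\frac{24205980373751898}{9911879} \approx 2.4421 \cdot 10^{9}$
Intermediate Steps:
$A = -298$ ($A = -7 - 291 = -298$)
$\left(38509 + \left(\frac{A}{-2311} + \frac{-6190 - 115}{-17156}\right)\right) \left(42170 + 21246\right) = \left(38509 - \left(- \frac{298}{2311} - \frac{-6190 - 115}{-17156}\right)\right) \left(42170 + 21246\right) = \left(38509 - - \frac{19683343}{39647516}\right) 63416 = \left(38509 + \left(\frac{298}{2311} + \frac{6305}{17156}\right)\right) 63416 = \left(38509 + \frac{19683343}{39647516}\right) 63416 = \frac{1526805876987}{39647516} \cdot 63416 = \frac{24205980373751898}{9911879}$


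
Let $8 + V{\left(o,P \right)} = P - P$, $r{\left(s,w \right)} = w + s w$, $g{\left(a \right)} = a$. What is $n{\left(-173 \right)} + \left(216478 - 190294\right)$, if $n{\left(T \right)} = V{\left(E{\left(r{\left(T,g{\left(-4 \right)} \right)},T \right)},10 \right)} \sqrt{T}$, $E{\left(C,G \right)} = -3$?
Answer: $26184 - 8 i \sqrt{173} \approx 26184.0 - 105.22 i$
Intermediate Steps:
$V{\left(o,P \right)} = -8$ ($V{\left(o,P \right)} = -8 + \left(P - P\right) = -8 + 0 = -8$)
$n{\left(T \right)} = - 8 \sqrt{T}$
$n{\left(-173 \right)} + \left(216478 - 190294\right) = - 8 \sqrt{-173} + \left(216478 - 190294\right) = - 8 i \sqrt{173} + 26184 = 26184 - 8 i \sqrt{173}$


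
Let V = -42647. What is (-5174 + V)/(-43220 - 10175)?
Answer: 47821/53395 ≈ 0.89561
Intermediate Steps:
(-5174 + V)/(-43220 - 10175) = (-5174 - 42647)/(-43220 - 10175) = -47821/(-53395) = -47821*(-1/53395) = 47821/53395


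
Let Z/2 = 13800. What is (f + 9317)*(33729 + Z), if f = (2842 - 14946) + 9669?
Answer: 422066178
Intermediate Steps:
Z = 27600 (Z = 2*13800 = 27600)
f = -2435 (f = -12104 + 9669 = -2435)
(f + 9317)*(33729 + Z) = (-2435 + 9317)*(33729 + 27600) = 6882*61329 = 422066178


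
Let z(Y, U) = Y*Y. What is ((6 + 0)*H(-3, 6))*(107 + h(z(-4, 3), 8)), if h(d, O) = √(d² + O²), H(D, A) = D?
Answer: -1926 - 144*√5 ≈ -2248.0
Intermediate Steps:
z(Y, U) = Y²
h(d, O) = √(O² + d²)
((6 + 0)*H(-3, 6))*(107 + h(z(-4, 3), 8)) = ((6 + 0)*(-3))*(107 + √(8² + ((-4)²)²)) = (6*(-3))*(107 + √(64 + 16²)) = -18*(107 + √(64 + 256)) = -18*(107 + √320) = -18*(107 + 8*√5) = -1926 - 144*√5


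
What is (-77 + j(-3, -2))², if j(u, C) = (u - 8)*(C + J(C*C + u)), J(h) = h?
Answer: 4356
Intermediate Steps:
j(u, C) = (-8 + u)*(C + u + C²) (j(u, C) = (u - 8)*(C + (C*C + u)) = (-8 + u)*(C + (C² + u)) = (-8 + u)*(C + (u + C²)) = (-8 + u)*(C + u + C²))
(-77 + j(-3, -2))² = (-77 + (-8*(-2) - 8*(-3) - 8*(-2)² - 2*(-3) - 3*(-3 + (-2)²)))² = (-77 + (16 + 24 - 8*4 + 6 - 3*(-3 + 4)))² = (-77 + (16 + 24 - 32 + 6 - 3*1))² = (-77 + (16 + 24 - 32 + 6 - 3))² = (-77 + 11)² = (-66)² = 4356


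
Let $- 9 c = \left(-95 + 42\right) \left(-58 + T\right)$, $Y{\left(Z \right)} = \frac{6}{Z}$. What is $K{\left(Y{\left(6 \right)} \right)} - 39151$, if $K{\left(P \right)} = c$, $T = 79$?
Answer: $- \frac{117082}{3} \approx -39027.0$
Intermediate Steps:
$c = \frac{371}{3}$ ($c = - \frac{\left(-95 + 42\right) \left(-58 + 79\right)}{9} = - \frac{\left(-53\right) 21}{9} = \left(- \frac{1}{9}\right) \left(-1113\right) = \frac{371}{3} \approx 123.67$)
$K{\left(P \right)} = \frac{371}{3}$
$K{\left(Y{\left(6 \right)} \right)} - 39151 = \frac{371}{3} - 39151 = - \frac{117082}{3}$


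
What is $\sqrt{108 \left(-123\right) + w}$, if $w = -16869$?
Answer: $23 i \sqrt{57} \approx 173.65 i$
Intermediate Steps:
$\sqrt{108 \left(-123\right) + w} = \sqrt{108 \left(-123\right) - 16869} = \sqrt{-13284 - 16869} = \sqrt{-30153} = 23 i \sqrt{57}$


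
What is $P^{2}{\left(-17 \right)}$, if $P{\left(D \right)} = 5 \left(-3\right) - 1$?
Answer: $256$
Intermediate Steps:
$P{\left(D \right)} = -16$ ($P{\left(D \right)} = -15 - 1 = -16$)
$P^{2}{\left(-17 \right)} = \left(-16\right)^{2} = 256$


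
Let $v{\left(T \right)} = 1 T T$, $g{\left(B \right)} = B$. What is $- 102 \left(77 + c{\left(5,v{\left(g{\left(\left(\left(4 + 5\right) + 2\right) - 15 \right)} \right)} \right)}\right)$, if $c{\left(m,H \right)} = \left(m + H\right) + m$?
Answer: $-10506$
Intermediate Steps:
$v{\left(T \right)} = T^{2}$ ($v{\left(T \right)} = T T = T^{2}$)
$c{\left(m,H \right)} = H + 2 m$ ($c{\left(m,H \right)} = \left(H + m\right) + m = H + 2 m$)
$- 102 \left(77 + c{\left(5,v{\left(g{\left(\left(\left(4 + 5\right) + 2\right) - 15 \right)} \right)} \right)}\right) = - 102 \left(77 + \left(\left(\left(\left(4 + 5\right) + 2\right) - 15\right)^{2} + 2 \cdot 5\right)\right) = - 102 \left(77 + \left(\left(\left(9 + 2\right) - 15\right)^{2} + 10\right)\right) = - 102 \left(77 + \left(\left(11 - 15\right)^{2} + 10\right)\right) = - 102 \left(77 + \left(\left(-4\right)^{2} + 10\right)\right) = - 102 \left(77 + \left(16 + 10\right)\right) = - 102 \left(77 + 26\right) = \left(-102\right) 103 = -10506$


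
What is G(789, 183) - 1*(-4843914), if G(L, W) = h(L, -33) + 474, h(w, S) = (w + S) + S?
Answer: 4845111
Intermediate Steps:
h(w, S) = w + 2*S (h(w, S) = (S + w) + S = w + 2*S)
G(L, W) = 408 + L (G(L, W) = (L + 2*(-33)) + 474 = (L - 66) + 474 = (-66 + L) + 474 = 408 + L)
G(789, 183) - 1*(-4843914) = (408 + 789) - 1*(-4843914) = 1197 + 4843914 = 4845111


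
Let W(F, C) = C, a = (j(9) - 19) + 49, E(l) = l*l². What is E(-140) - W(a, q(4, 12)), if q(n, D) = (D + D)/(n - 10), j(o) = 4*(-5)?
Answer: -2743996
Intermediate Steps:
j(o) = -20
E(l) = l³
a = 10 (a = (-20 - 19) + 49 = -39 + 49 = 10)
q(n, D) = 2*D/(-10 + n) (q(n, D) = (2*D)/(-10 + n) = 2*D/(-10 + n))
E(-140) - W(a, q(4, 12)) = (-140)³ - 2*12/(-10 + 4) = -2744000 - 2*12/(-6) = -2744000 - 2*12*(-1)/6 = -2744000 - 1*(-4) = -2744000 + 4 = -2743996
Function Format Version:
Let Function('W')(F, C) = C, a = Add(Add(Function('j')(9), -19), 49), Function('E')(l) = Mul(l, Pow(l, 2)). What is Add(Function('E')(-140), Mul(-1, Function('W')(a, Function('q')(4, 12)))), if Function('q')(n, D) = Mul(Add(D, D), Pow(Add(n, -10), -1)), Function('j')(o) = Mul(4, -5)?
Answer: -2743996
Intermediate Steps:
Function('j')(o) = -20
Function('E')(l) = Pow(l, 3)
a = 10 (a = Add(Add(-20, -19), 49) = Add(-39, 49) = 10)
Function('q')(n, D) = Mul(2, D, Pow(Add(-10, n), -1)) (Function('q')(n, D) = Mul(Mul(2, D), Pow(Add(-10, n), -1)) = Mul(2, D, Pow(Add(-10, n), -1)))
Add(Function('E')(-140), Mul(-1, Function('W')(a, Function('q')(4, 12)))) = Add(Pow(-140, 3), Mul(-1, Mul(2, 12, Pow(Add(-10, 4), -1)))) = Add(-2744000, Mul(-1, Mul(2, 12, Pow(-6, -1)))) = Add(-2744000, Mul(-1, Mul(2, 12, Rational(-1, 6)))) = Add(-2744000, Mul(-1, -4)) = Add(-2744000, 4) = -2743996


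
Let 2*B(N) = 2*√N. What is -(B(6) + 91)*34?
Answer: -3094 - 34*√6 ≈ -3177.3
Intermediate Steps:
B(N) = √N (B(N) = (2*√N)/2 = √N)
-(B(6) + 91)*34 = -(√6 + 91)*34 = -(91 + √6)*34 = -(3094 + 34*√6) = -3094 - 34*√6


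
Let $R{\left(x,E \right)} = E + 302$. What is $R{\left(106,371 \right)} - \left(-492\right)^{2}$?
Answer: $-241391$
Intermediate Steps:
$R{\left(x,E \right)} = 302 + E$
$R{\left(106,371 \right)} - \left(-492\right)^{2} = \left(302 + 371\right) - \left(-492\right)^{2} = 673 - 242064 = -241391$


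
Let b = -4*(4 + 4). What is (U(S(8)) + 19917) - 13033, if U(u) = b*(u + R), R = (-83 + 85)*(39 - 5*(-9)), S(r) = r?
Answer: 1252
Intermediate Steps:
b = -32 (b = -4*8 = -32)
R = 168 (R = 2*(39 + 45) = 2*84 = 168)
U(u) = -5376 - 32*u (U(u) = -32*(u + 168) = -32*(168 + u) = -5376 - 32*u)
(U(S(8)) + 19917) - 13033 = ((-5376 - 32*8) + 19917) - 13033 = ((-5376 - 256) + 19917) - 13033 = (-5632 + 19917) - 13033 = 14285 - 13033 = 1252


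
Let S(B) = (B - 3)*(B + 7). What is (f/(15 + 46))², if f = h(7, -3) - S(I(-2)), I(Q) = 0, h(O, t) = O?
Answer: 784/3721 ≈ 0.21070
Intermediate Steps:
S(B) = (-3 + B)*(7 + B)
f = 28 (f = 7 - (-21 + 0² + 4*0) = 7 - (-21 + 0 + 0) = 7 - 1*(-21) = 7 + 21 = 28)
(f/(15 + 46))² = (28/(15 + 46))² = (28/61)² = 784/3721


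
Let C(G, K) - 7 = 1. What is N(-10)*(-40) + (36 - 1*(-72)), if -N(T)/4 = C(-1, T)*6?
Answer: 7788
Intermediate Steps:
C(G, K) = 8 (C(G, K) = 7 + 1 = 8)
N(T) = -192 (N(T) = -32*6 = -4*48 = -192)
N(-10)*(-40) + (36 - 1*(-72)) = -192*(-40) + (36 - 1*(-72)) = 7680 + (36 + 72) = 7680 + 108 = 7788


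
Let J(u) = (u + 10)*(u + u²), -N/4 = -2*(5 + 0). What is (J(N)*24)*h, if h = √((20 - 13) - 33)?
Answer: 1968000*I*√26 ≈ 1.0035e+7*I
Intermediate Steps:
N = 40 (N = -(-8)*(5 + 0) = -(-8)*5 = -4*(-10) = 40)
h = I*√26 (h = √(7 - 33) = √(-26) = I*√26 ≈ 5.099*I)
J(u) = (10 + u)*(u + u²)
(J(N)*24)*h = ((40*(10 + 40² + 11*40))*24)*(I*√26) = ((40*(10 + 1600 + 440))*24)*(I*√26) = ((40*2050)*24)*(I*√26) = (82000*24)*(I*√26) = 1968000*(I*√26) = 1968000*I*√26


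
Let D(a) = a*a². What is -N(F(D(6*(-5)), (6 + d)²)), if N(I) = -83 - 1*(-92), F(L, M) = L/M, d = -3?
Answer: -9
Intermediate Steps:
D(a) = a³
N(I) = 9 (N(I) = -83 + 92 = 9)
-N(F(D(6*(-5)), (6 + d)²)) = -1*9 = -9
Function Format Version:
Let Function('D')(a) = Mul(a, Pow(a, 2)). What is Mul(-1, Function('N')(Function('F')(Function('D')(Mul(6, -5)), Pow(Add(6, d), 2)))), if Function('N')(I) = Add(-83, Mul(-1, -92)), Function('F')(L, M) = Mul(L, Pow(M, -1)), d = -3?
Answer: -9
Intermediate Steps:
Function('D')(a) = Pow(a, 3)
Function('N')(I) = 9 (Function('N')(I) = Add(-83, 92) = 9)
Mul(-1, Function('N')(Function('F')(Function('D')(Mul(6, -5)), Pow(Add(6, d), 2)))) = Mul(-1, 9) = -9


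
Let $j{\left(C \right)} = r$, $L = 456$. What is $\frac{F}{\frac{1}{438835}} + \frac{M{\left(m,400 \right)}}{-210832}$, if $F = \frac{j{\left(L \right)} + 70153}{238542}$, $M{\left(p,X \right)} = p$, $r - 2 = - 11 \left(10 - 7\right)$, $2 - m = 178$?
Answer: $\frac{67580414464492}{523877989} \approx 1.29 \cdot 10^{5}$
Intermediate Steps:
$m = -176$ ($m = 2 - 178 = -176$)
$r = -31$ ($r = 2 - 11 \left(10 - 7\right) = 2 - 33 = -31$)
$j{\left(C \right)} = -31$
$F = \frac{11687}{39757}$ ($F = \frac{-31 + 70153}{238542} = 70122 \cdot \frac{1}{238542} = \frac{11687}{39757} \approx 0.29396$)
$\frac{F}{\frac{1}{438835}} + \frac{M{\left(m,400 \right)}}{-210832} = \frac{11687}{39757 \cdot \frac{1}{438835}} - \frac{176}{-210832} = \frac{11687 \frac{1}{\frac{1}{438835}}}{39757} - - \frac{11}{13177} = \frac{11687}{39757} \cdot 438835 + \frac{11}{13177} = \frac{5128664645}{39757} + \frac{11}{13177} = \frac{67580414464492}{523877989}$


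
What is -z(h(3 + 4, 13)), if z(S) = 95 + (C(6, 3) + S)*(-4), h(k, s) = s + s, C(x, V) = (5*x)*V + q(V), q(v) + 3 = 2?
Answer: 365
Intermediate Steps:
q(v) = -1 (q(v) = -3 + 2 = -1)
C(x, V) = -1 + 5*V*x (C(x, V) = (5*x)*V - 1 = 5*V*x - 1 = -1 + 5*V*x)
h(k, s) = 2*s
z(S) = -261 - 4*S (z(S) = 95 + ((-1 + 5*3*6) + S)*(-4) = 95 + ((-1 + 90) + S)*(-4) = 95 + (89 + S)*(-4) = 95 + (-356 - 4*S) = -261 - 4*S)
-z(h(3 + 4, 13)) = -(-261 - 8*13) = -(-261 - 4*26) = -(-261 - 104) = -1*(-365) = 365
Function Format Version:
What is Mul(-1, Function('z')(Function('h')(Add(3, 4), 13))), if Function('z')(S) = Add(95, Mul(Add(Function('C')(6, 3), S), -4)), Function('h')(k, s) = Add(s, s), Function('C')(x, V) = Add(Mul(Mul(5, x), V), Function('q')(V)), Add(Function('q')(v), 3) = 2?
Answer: 365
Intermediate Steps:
Function('q')(v) = -1 (Function('q')(v) = Add(-3, 2) = -1)
Function('C')(x, V) = Add(-1, Mul(5, V, x)) (Function('C')(x, V) = Add(Mul(Mul(5, x), V), -1) = Add(Mul(5, V, x), -1) = Add(-1, Mul(5, V, x)))
Function('h')(k, s) = Mul(2, s)
Function('z')(S) = Add(-261, Mul(-4, S)) (Function('z')(S) = Add(95, Mul(Add(Add(-1, Mul(5, 3, 6)), S), -4)) = Add(95, Mul(Add(Add(-1, 90), S), -4)) = Add(95, Mul(Add(89, S), -4)) = Add(95, Add(-356, Mul(-4, S))) = Add(-261, Mul(-4, S)))
Mul(-1, Function('z')(Function('h')(Add(3, 4), 13))) = Mul(-1, Add(-261, Mul(-4, Mul(2, 13)))) = Mul(-1, Add(-261, Mul(-4, 26))) = Mul(-1, Add(-261, -104)) = Mul(-1, -365) = 365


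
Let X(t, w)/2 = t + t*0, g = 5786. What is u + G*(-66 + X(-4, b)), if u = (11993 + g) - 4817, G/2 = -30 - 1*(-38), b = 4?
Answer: 11778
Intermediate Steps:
G = 16 (G = 2*(-30 - 1*(-38)) = 2*(-30 + 38) = 2*8 = 16)
X(t, w) = 2*t (X(t, w) = 2*(t + t*0) = 2*(t + 0) = 2*t)
u = 12962 (u = (11993 + 5786) - 4817 = 17779 - 4817 = 12962)
u + G*(-66 + X(-4, b)) = 12962 + 16*(-66 + 2*(-4)) = 12962 + 16*(-66 - 8) = 12962 + 16*(-74) = 12962 - 1184 = 11778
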